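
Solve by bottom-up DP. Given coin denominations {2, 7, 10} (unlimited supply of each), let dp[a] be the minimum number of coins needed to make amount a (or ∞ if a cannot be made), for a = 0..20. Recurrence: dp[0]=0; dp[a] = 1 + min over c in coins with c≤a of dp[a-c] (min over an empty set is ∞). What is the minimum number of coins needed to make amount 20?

 a  0  1  2  3  4  5  6  7  8  9 10 11 12 13 14 15 16 17 18 19 20
dp  0  -  1  -  2  -  3  1  4  2  1  3  2  4  2  5  3  2  4  3  2
(- denotes ∞ / unreachable)

2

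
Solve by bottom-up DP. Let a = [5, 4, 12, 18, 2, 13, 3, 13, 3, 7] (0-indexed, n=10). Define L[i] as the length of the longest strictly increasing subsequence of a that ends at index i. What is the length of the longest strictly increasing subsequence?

3

   i    0    1    2    3    4    5    6    7    8    9
a[i]    5    4   12   18    2   13    3   13    3    7
L[i]    1    1    2    3    1    3    2    3    2    3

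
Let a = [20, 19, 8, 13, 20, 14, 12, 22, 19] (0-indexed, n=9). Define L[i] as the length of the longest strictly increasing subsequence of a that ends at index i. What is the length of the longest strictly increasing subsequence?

4

   i    0    1    2    3    4    5    6    7    8
a[i]   20   19    8   13   20   14   12   22   19
L[i]    1    1    1    2    3    3    2    4    4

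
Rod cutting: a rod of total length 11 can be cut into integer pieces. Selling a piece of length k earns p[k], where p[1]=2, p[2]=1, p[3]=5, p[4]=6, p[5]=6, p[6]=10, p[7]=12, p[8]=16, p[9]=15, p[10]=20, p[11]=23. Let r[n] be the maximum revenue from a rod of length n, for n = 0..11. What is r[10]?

   n    0    1    2    3    4    5    6    7    8    9   10   11
r[n]    0    2    4    6    8   10   12   14   16   18   20   23

20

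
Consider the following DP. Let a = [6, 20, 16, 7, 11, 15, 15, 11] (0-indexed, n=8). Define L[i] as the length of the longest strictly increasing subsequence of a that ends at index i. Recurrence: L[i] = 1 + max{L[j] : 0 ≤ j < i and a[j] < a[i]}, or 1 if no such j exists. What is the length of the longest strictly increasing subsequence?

   i    0    1    2    3    4    5    6    7
a[i]    6   20   16    7   11   15   15   11
L[i]    1    2    2    2    3    4    4    3

4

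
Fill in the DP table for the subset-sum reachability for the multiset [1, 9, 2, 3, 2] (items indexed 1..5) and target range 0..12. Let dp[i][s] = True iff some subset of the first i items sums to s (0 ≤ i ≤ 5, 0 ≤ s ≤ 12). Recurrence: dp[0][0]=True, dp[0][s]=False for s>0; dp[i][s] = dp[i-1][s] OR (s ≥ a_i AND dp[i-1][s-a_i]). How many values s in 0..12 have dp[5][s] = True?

13

i\s   0   1   2   3   4   5   6   7   8   9  10  11  12
  0   T   F   F   F   F   F   F   F   F   F   F   F   F
  1   T   T   F   F   F   F   F   F   F   F   F   F   F
  2   T   T   F   F   F   F   F   F   F   T   T   F   F
  3   T   T   T   T   F   F   F   F   F   T   T   T   T
  4   T   T   T   T   T   T   T   F   F   T   T   T   T
  5   T   T   T   T   T   T   T   T   T   T   T   T   T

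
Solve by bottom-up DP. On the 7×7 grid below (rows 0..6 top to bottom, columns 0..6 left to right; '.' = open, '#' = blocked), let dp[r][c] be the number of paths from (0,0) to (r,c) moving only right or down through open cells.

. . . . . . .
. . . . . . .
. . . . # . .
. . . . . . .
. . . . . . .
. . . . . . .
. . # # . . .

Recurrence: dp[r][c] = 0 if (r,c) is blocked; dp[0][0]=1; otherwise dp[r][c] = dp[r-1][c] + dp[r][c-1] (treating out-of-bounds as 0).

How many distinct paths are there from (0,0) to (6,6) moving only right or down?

615

r\c   0   1   2   3   4   5   6
  0   1   1   1   1   1   1   1
  1   1   2   3   4   5   6   7
  2   1   3   6  10   0   6  13
  3   1   4  10  20  20  26  39
  4   1   5  15  35  55  81 120
  5   1   6  21  56 111 192 312
  6   1   7   0   0 111 303 615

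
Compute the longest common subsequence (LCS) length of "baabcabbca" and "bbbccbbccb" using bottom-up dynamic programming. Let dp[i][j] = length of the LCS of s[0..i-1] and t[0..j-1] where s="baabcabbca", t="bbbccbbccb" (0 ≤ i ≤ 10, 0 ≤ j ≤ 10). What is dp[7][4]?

3

   ''  b  b  b  c  c  b  b  c  c  b
''  0  0  0  0  0  0  0  0  0  0  0
 b  0  1  1  1  1  1  1  1  1  1  1
 a  0  1  1  1  1  1  1  1  1  1  1
 a  0  1  1  1  1  1  1  1  1  1  1
 b  0  1  2  2  2  2  2  2  2  2  2
 c  0  1  2  2  3  3  3  3  3  3  3
 a  0  1  2  2  3  3  3  3  3  3  3
 b  0  1  2  3  3  3  4  4  4  4  4
 b  0  1  2  3  3  3  4  5  5  5  5
 c  0  1  2  3  4  4  4  5  6  6  6
 a  0  1  2  3  4  4  4  5  6  6  6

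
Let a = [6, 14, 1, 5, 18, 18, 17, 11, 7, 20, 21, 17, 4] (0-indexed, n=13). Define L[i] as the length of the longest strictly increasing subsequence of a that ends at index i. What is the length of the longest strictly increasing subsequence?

5

   i    0    1    2    3    4    5    6    7    8    9   10   11   12
a[i]    6   14    1    5   18   18   17   11    7   20   21   17    4
L[i]    1    2    1    2    3    3    3    3    3    4    5    4    2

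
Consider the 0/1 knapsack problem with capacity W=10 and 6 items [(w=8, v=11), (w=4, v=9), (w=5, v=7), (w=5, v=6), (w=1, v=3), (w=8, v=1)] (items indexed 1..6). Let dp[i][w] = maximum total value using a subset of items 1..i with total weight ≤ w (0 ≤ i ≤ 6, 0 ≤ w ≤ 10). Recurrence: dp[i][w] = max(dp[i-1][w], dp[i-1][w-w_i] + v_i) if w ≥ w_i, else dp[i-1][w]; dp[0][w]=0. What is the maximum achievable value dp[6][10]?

i\w   0   1   2   3   4   5   6   7   8   9  10
  0   0   0   0   0   0   0   0   0   0   0   0
  1   0   0   0   0   0   0   0   0  11  11  11
  2   0   0   0   0   9   9   9   9  11  11  11
  3   0   0   0   0   9   9   9   9  11  16  16
  4   0   0   0   0   9   9   9   9  11  16  16
  5   0   3   3   3   9  12  12  12  12  16  19
  6   0   3   3   3   9  12  12  12  12  16  19

19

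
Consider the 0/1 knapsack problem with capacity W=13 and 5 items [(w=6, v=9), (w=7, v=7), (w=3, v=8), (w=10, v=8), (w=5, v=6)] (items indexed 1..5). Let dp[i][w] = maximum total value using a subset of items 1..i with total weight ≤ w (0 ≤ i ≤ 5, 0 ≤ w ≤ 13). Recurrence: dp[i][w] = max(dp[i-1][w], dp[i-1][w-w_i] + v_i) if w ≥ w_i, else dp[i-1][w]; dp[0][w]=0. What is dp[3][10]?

i\w   0   1   2   3   4   5   6   7   8   9  10  11  12  13
  0   0   0   0   0   0   0   0   0   0   0   0   0   0   0
  1   0   0   0   0   0   0   9   9   9   9   9   9   9   9
  2   0   0   0   0   0   0   9   9   9   9   9   9   9  16
  3   0   0   0   8   8   8   9   9   9  17  17  17  17  17
  4   0   0   0   8   8   8   9   9   9  17  17  17  17  17
  5   0   0   0   8   8   8   9   9  14  17  17  17  17  17

17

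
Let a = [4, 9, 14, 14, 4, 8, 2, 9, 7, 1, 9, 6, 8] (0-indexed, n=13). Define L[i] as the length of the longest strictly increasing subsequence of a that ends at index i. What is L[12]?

   i    0    1    2    3    4    5    6    7    8    9   10   11   12
a[i]    4    9   14   14    4    8    2    9    7    1    9    6    8
L[i]    1    2    3    3    1    2    1    3    2    1    3    2    3

3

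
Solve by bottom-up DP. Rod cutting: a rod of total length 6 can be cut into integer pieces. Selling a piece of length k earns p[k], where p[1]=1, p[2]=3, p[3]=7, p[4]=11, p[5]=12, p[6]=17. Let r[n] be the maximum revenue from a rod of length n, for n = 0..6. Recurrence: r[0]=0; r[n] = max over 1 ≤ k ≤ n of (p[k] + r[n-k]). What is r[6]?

   n    0    1    2    3    4    5    6
r[n]    0    1    3    7   11   12   17

17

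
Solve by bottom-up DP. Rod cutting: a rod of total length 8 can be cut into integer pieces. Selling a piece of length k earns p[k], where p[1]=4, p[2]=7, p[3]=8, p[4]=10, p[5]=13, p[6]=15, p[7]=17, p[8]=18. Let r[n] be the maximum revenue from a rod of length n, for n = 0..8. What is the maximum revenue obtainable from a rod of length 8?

32

   n    0    1    2    3    4    5    6    7    8
r[n]    0    4    8   12   16   20   24   28   32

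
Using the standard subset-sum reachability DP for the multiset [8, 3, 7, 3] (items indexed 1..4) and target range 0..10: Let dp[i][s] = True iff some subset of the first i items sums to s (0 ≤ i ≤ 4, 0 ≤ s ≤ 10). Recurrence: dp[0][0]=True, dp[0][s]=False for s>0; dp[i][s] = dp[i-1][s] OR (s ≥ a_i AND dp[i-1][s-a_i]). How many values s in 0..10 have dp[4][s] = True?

i\s   0   1   2   3   4   5   6   7   8   9  10
  0   T   F   F   F   F   F   F   F   F   F   F
  1   T   F   F   F   F   F   F   F   T   F   F
  2   T   F   F   T   F   F   F   F   T   F   F
  3   T   F   F   T   F   F   F   T   T   F   T
  4   T   F   F   T   F   F   T   T   T   F   T

6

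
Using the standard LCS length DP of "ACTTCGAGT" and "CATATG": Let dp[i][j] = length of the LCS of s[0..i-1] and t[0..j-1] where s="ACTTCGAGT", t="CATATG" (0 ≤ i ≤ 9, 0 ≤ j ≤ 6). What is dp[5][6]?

   ''  C  A  T  A  T  G
''  0  0  0  0  0  0  0
 A  0  0  1  1  1  1  1
 C  0  1  1  1  1  1  1
 T  0  1  1  2  2  2  2
 T  0  1  1  2  2  3  3
 C  0  1  1  2  2  3  3
 G  0  1  1  2  2  3  4
 A  0  1  2  2  3  3  4
 G  0  1  2  2  3  3  4
 T  0  1  2  3  3  4  4

3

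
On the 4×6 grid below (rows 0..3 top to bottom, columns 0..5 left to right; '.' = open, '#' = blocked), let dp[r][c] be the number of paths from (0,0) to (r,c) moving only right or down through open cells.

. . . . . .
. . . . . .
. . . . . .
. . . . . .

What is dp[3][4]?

r\c   0   1   2   3   4   5
  0   1   1   1   1   1   1
  1   1   2   3   4   5   6
  2   1   3   6  10  15  21
  3   1   4  10  20  35  56

35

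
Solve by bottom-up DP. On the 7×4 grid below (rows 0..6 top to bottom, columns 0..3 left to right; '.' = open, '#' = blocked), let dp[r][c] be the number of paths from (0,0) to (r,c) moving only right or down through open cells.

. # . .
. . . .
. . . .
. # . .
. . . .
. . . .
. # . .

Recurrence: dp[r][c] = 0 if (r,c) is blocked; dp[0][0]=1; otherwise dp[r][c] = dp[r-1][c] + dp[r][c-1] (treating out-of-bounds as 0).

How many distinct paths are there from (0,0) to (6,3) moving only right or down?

23

r\c   0   1   2   3
  0   1   0   0   0
  1   1   1   1   1
  2   1   2   3   4
  3   1   0   3   7
  4   1   1   4  11
  5   1   2   6  17
  6   1   0   6  23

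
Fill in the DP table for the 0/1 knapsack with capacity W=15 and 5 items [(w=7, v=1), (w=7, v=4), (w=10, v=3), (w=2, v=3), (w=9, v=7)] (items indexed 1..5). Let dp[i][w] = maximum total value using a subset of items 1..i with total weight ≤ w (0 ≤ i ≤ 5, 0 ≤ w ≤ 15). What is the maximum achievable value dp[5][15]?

i\w   0   1   2   3   4   5   6   7   8   9  10  11  12  13  14  15
  0   0   0   0   0   0   0   0   0   0   0   0   0   0   0   0   0
  1   0   0   0   0   0   0   0   1   1   1   1   1   1   1   1   1
  2   0   0   0   0   0   0   0   4   4   4   4   4   4   4   5   5
  3   0   0   0   0   0   0   0   4   4   4   4   4   4   4   5   5
  4   0   0   3   3   3   3   3   4   4   7   7   7   7   7   7   7
  5   0   0   3   3   3   3   3   4   4   7   7  10  10  10  10  10

10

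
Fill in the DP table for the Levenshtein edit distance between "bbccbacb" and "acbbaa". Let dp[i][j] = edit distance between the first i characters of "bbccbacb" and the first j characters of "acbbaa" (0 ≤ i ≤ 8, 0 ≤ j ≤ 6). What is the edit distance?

5

   ''  a  c  b  b  a  a
''  0  1  2  3  4  5  6
 b  1  1  2  2  3  4  5
 b  2  2  2  2  2  3  4
 c  3  3  2  3  3  3  4
 c  4  4  3  3  4  4  4
 b  5  5  4  3  3  4  5
 a  6  5  5  4  4  3  4
 c  7  6  5  5  5  4  4
 b  8  7  6  5  5  5  5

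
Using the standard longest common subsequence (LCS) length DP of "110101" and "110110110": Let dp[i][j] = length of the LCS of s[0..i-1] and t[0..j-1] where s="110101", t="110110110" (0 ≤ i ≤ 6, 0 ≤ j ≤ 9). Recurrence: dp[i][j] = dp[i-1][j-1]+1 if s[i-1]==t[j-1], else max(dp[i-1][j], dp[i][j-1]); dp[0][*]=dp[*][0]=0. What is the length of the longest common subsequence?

   ''  1  1  0  1  1  0  1  1  0
''  0  0  0  0  0  0  0  0  0  0
 1  0  1  1  1  1  1  1  1  1  1
 1  0  1  2  2  2  2  2  2  2  2
 0  0  1  2  3  3  3  3  3  3  3
 1  0  1  2  3  4  4  4  4  4  4
 0  0  1  2  3  4  4  5  5  5  5
 1  0  1  2  3  4  5  5  6  6  6

6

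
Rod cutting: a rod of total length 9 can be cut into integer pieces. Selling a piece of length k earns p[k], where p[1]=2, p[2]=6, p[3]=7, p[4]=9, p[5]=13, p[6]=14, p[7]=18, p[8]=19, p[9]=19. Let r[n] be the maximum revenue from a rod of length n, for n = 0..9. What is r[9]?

26

   n    0    1    2    3    4    5    6    7    8    9
r[n]    0    2    6    8   12   14   18   20   24   26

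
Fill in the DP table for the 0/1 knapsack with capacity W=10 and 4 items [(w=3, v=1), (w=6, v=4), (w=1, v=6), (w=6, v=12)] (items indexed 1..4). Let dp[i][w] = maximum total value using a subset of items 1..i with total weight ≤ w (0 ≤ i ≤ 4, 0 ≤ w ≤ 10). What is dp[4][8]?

i\w   0   1   2   3   4   5   6   7   8   9  10
  0   0   0   0   0   0   0   0   0   0   0   0
  1   0   0   0   1   1   1   1   1   1   1   1
  2   0   0   0   1   1   1   4   4   4   5   5
  3   0   6   6   6   7   7   7  10  10  10  11
  4   0   6   6   6   7   7  12  18  18  18  19

18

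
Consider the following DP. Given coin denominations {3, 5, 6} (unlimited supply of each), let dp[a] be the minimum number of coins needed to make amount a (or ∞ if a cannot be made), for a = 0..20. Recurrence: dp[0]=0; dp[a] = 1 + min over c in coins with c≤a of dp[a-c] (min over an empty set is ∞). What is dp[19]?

4

 a  0  1  2  3  4  5  6  7  8  9 10 11 12 13 14 15 16 17 18 19 20
dp  0  -  -  1  -  1  1  -  2  2  2  2  2  3  3  3  3  3  3  4  4
(- denotes ∞ / unreachable)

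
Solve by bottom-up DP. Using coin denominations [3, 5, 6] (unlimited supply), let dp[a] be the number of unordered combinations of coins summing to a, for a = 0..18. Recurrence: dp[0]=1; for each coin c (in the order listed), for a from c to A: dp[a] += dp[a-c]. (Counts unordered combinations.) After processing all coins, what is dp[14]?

2

after  coin     0     1     2     3     4     5     6     7     8     9    10    11    12    13    14    15    16    17    18
          3     1     0     0     1     0     0     1     0     0     1     0     0     1     0     0     1     0     0     1
          5     1     0     0     1     0     1     1     0     1     1     1     1     1     1     1     2     1     1     2
          6     1     0     0     1     0     1     2     0     1     2     1     2     3     1     2     4     2     3     5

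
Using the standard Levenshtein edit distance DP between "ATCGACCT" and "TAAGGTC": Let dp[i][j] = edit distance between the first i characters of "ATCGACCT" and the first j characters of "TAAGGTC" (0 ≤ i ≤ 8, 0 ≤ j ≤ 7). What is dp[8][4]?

6

   ''  T  A  A  G  G  T  C
''  0  1  2  3  4  5  6  7
 A  1  1  1  2  3  4  5  6
 T  2  1  2  2  3  4  4  5
 C  3  2  2  3  3  4  5  4
 G  4  3  3  3  3  3  4  5
 A  5  4  3  3  4  4  4  5
 C  6  5  4  4  4  5  5  4
 C  7  6  5  5  5  5  6  5
 T  8  7  6  6  6  6  5  6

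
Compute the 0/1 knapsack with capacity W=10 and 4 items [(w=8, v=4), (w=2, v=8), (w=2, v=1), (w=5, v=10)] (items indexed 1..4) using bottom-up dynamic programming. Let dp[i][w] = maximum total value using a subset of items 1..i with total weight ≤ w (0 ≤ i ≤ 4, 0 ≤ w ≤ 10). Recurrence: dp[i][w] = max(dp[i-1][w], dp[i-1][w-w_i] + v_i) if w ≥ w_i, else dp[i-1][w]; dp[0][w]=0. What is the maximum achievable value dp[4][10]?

i\w   0   1   2   3   4   5   6   7   8   9  10
  0   0   0   0   0   0   0   0   0   0   0   0
  1   0   0   0   0   0   0   0   0   4   4   4
  2   0   0   8   8   8   8   8   8   8   8  12
  3   0   0   8   8   9   9   9   9   9   9  12
  4   0   0   8   8   9  10  10  18  18  19  19

19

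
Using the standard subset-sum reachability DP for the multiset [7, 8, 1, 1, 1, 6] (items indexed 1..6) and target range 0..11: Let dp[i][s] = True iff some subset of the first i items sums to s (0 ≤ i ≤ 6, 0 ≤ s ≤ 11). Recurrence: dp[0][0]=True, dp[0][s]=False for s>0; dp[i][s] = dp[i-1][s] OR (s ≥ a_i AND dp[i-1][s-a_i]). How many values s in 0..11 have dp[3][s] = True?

i\s   0   1   2   3   4   5   6   7   8   9  10  11
  0   T   F   F   F   F   F   F   F   F   F   F   F
  1   T   F   F   F   F   F   F   T   F   F   F   F
  2   T   F   F   F   F   F   F   T   T   F   F   F
  3   T   T   F   F   F   F   F   T   T   T   F   F
  4   T   T   T   F   F   F   F   T   T   T   T   F
  5   T   T   T   T   F   F   F   T   T   T   T   T
  6   T   T   T   T   F   F   T   T   T   T   T   T

5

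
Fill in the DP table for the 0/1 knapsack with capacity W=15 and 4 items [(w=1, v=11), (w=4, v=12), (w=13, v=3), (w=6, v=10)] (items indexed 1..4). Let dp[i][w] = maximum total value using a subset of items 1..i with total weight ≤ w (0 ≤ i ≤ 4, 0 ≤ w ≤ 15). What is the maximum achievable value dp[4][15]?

i\w   0   1   2   3   4   5   6   7   8   9  10  11  12  13  14  15
  0   0   0   0   0   0   0   0   0   0   0   0   0   0   0   0   0
  1   0  11  11  11  11  11  11  11  11  11  11  11  11  11  11  11
  2   0  11  11  11  12  23  23  23  23  23  23  23  23  23  23  23
  3   0  11  11  11  12  23  23  23  23  23  23  23  23  23  23  23
  4   0  11  11  11  12  23  23  23  23  23  23  33  33  33  33  33

33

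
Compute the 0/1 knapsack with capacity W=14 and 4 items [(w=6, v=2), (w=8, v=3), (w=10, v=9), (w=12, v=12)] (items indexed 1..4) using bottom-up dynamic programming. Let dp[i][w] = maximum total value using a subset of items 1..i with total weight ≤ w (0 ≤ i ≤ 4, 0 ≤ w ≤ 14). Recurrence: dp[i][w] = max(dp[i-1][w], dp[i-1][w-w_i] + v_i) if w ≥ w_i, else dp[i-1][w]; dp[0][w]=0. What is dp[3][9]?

i\w   0   1   2   3   4   5   6   7   8   9  10  11  12  13  14
  0   0   0   0   0   0   0   0   0   0   0   0   0   0   0   0
  1   0   0   0   0   0   0   2   2   2   2   2   2   2   2   2
  2   0   0   0   0   0   0   2   2   3   3   3   3   3   3   5
  3   0   0   0   0   0   0   2   2   3   3   9   9   9   9   9
  4   0   0   0   0   0   0   2   2   3   3   9   9  12  12  12

3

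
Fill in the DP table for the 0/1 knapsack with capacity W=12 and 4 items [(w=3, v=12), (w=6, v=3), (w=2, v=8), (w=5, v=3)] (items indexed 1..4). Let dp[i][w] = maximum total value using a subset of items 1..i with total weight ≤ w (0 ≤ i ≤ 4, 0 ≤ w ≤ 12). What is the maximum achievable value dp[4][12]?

i\w   0   1   2   3   4   5   6   7   8   9  10  11  12
  0   0   0   0   0   0   0   0   0   0   0   0   0   0
  1   0   0   0  12  12  12  12  12  12  12  12  12  12
  2   0   0   0  12  12  12  12  12  12  15  15  15  15
  3   0   0   8  12  12  20  20  20  20  20  20  23  23
  4   0   0   8  12  12  20  20  20  20  20  23  23  23

23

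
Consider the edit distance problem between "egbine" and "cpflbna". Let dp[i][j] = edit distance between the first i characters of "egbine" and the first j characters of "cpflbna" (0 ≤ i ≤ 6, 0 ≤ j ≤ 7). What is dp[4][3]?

4

   ''  c  p  f  l  b  n  a
''  0  1  2  3  4  5  6  7
 e  1  1  2  3  4  5  6  7
 g  2  2  2  3  4  5  6  7
 b  3  3  3  3  4  4  5  6
 i  4  4  4  4  4  5  5  6
 n  5  5  5  5  5  5  5  6
 e  6  6  6  6  6  6  6  6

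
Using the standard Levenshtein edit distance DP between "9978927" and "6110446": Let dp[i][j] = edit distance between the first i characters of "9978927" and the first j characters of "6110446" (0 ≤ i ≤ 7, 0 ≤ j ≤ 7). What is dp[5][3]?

   ''  6  1  1  0  4  4  6
''  0  1  2  3  4  5  6  7
 9  1  1  2  3  4  5  6  7
 9  2  2  2  3  4  5  6  7
 7  3  3  3  3  4  5  6  7
 8  4  4  4  4  4  5  6  7
 9  5  5  5  5  5  5  6  7
 2  6  6  6  6  6  6  6  7
 7  7  7  7  7  7  7  7  7

5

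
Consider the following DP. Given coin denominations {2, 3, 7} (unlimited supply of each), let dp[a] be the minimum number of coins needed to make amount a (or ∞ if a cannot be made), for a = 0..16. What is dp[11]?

3

 a  0  1  2  3  4  5  6  7  8  9 10 11 12 13 14 15 16
dp  0  -  1  1  2  2  2  1  3  2  2  3  3  3  2  4  3
(- denotes ∞ / unreachable)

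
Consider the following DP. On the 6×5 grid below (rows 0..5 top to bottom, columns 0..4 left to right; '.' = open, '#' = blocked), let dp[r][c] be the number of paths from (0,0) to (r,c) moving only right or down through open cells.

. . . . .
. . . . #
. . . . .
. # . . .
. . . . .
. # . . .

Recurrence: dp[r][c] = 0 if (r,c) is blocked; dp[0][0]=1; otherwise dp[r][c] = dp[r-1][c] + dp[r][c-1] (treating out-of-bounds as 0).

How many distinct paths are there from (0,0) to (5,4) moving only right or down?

79

r\c   0   1   2   3   4
  0   1   1   1   1   1
  1   1   2   3   4   0
  2   1   3   6  10  10
  3   1   0   6  16  26
  4   1   1   7  23  49
  5   1   0   7  30  79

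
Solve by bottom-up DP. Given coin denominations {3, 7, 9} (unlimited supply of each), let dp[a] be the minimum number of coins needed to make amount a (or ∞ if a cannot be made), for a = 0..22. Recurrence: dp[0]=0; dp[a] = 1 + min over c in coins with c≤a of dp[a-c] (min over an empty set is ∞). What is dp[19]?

 a  0  1  2  3  4  5  6  7  8  9 10 11 12 13 14 15 16 17 18 19 20 21 22
dp  0  -  -  1  -  -  2  1  -  1  2  -  2  3  2  3  2  3  2  3  4  3  4
(- denotes ∞ / unreachable)

3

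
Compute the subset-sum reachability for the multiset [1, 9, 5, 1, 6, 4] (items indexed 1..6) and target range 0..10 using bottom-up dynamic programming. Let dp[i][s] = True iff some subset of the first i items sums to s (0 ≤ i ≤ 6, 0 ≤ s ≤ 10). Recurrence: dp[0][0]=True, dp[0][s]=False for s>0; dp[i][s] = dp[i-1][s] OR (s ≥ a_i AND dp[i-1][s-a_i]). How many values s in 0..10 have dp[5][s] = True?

i\s   0   1   2   3   4   5   6   7   8   9  10
  0   T   F   F   F   F   F   F   F   F   F   F
  1   T   T   F   F   F   F   F   F   F   F   F
  2   T   T   F   F   F   F   F   F   F   T   T
  3   T   T   F   F   F   T   T   F   F   T   T
  4   T   T   T   F   F   T   T   T   F   T   T
  5   T   T   T   F   F   T   T   T   T   T   T
  6   T   T   T   F   T   T   T   T   T   T   T

9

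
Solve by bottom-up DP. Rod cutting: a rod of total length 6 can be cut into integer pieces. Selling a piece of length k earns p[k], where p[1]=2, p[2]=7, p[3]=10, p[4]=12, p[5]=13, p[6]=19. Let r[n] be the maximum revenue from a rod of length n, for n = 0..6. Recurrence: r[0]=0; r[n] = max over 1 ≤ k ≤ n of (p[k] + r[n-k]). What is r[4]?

14

   n    0    1    2    3    4    5    6
r[n]    0    2    7   10   14   17   21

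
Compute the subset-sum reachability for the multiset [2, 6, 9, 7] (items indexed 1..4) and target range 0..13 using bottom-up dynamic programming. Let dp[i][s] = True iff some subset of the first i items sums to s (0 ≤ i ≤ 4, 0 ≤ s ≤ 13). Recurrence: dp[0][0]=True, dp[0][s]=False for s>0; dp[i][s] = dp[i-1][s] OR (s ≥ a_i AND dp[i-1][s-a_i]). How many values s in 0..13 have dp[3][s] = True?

6

i\s   0   1   2   3   4   5   6   7   8   9  10  11  12  13
  0   T   F   F   F   F   F   F   F   F   F   F   F   F   F
  1   T   F   T   F   F   F   F   F   F   F   F   F   F   F
  2   T   F   T   F   F   F   T   F   T   F   F   F   F   F
  3   T   F   T   F   F   F   T   F   T   T   F   T   F   F
  4   T   F   T   F   F   F   T   T   T   T   F   T   F   T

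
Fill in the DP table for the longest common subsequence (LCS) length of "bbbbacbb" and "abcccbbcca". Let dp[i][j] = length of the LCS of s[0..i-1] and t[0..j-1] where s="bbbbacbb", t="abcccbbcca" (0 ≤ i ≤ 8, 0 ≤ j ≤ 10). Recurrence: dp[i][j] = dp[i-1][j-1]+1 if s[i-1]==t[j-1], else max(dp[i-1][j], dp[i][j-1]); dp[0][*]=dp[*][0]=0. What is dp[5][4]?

   ''  a  b  c  c  c  b  b  c  c  a
''  0  0  0  0  0  0  0  0  0  0  0
 b  0  0  1  1  1  1  1  1  1  1  1
 b  0  0  1  1  1  1  2  2  2  2  2
 b  0  0  1  1  1  1  2  3  3  3  3
 b  0  0  1  1  1  1  2  3  3  3  3
 a  0  1  1  1  1  1  2  3  3  3  4
 c  0  1  1  2  2  2  2  3  4  4  4
 b  0  1  2  2  2  2  3  3  4  4  4
 b  0  1  2  2  2  2  3  4  4  4  4

1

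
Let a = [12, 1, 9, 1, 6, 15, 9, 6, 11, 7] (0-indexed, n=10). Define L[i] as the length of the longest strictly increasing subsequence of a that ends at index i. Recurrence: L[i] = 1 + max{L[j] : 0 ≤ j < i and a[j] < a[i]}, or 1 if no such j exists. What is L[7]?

   i    0    1    2    3    4    5    6    7    8    9
a[i]   12    1    9    1    6   15    9    6   11    7
L[i]    1    1    2    1    2    3    3    2    4    3

2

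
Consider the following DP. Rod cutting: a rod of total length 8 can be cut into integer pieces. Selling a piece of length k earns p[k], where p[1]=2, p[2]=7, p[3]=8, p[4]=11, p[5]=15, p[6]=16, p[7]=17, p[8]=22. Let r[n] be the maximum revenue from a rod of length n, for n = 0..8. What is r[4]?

   n    0    1    2    3    4    5    6    7    8
r[n]    0    2    7    9   14   16   21   23   28

14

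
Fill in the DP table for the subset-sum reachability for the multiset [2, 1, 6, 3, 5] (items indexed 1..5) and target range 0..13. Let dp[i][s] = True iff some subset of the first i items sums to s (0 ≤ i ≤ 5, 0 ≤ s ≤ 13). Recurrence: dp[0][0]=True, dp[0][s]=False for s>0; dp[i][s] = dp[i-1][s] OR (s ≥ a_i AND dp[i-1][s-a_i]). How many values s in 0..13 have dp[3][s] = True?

i\s   0   1   2   3   4   5   6   7   8   9  10  11  12  13
  0   T   F   F   F   F   F   F   F   F   F   F   F   F   F
  1   T   F   T   F   F   F   F   F   F   F   F   F   F   F
  2   T   T   T   T   F   F   F   F   F   F   F   F   F   F
  3   T   T   T   T   F   F   T   T   T   T   F   F   F   F
  4   T   T   T   T   T   T   T   T   T   T   T   T   T   F
  5   T   T   T   T   T   T   T   T   T   T   T   T   T   T

8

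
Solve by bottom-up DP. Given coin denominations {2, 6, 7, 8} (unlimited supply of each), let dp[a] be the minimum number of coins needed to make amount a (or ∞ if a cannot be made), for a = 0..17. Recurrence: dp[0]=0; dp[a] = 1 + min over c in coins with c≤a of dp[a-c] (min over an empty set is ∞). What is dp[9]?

 a  0  1  2  3  4  5  6  7  8  9 10 11 12 13 14 15 16 17
dp  0  -  1  -  2  -  1  1  1  2  2  3  2  2  2  2  2  3
(- denotes ∞ / unreachable)

2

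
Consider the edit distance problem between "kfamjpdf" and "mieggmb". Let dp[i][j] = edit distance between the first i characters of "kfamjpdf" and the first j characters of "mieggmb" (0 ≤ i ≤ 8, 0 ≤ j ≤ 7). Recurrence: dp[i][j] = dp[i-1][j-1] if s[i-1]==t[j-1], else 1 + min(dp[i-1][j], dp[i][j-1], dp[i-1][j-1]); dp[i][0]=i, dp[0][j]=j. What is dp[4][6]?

5

   ''  m  i  e  g  g  m  b
''  0  1  2  3  4  5  6  7
 k  1  1  2  3  4  5  6  7
 f  2  2  2  3  4  5  6  7
 a  3  3  3  3  4  5  6  7
 m  4  3  4  4  4  5  5  6
 j  5  4  4  5  5  5  6  6
 p  6  5  5  5  6  6  6  7
 d  7  6  6  6  6  7  7  7
 f  8  7  7  7  7  7  8  8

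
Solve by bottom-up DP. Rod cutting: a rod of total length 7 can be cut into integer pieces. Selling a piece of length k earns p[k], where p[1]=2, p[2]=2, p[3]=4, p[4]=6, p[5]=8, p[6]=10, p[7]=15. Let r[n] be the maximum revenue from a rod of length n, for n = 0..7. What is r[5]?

10

   n    0    1    2    3    4    5    6    7
r[n]    0    2    4    6    8   10   12   15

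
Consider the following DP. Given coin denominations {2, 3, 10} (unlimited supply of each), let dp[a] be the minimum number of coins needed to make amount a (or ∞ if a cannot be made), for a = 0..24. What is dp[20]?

 a  0  1  2  3  4  5  6  7  8  9 10 11 12 13 14 15 16 17 18 19 20 21 22 23 24
dp  0  -  1  1  2  2  2  3  3  3  1  4  2  2  3  3  3  4  4  4  2  5  3  3  4
(- denotes ∞ / unreachable)

2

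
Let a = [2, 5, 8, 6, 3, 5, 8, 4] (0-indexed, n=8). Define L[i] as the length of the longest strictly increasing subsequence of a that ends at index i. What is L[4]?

2

   i    0    1    2    3    4    5    6    7
a[i]    2    5    8    6    3    5    8    4
L[i]    1    2    3    3    2    3    4    3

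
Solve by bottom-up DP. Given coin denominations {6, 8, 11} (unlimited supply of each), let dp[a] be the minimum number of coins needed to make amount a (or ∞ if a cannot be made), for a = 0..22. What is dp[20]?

 a  0  1  2  3  4  5  6  7  8  9 10 11 12 13 14 15 16 17 18 19 20 21 22
dp  0  -  -  -  -  -  1  -  1  -  -  1  2  -  2  -  2  2  3  2  3  -  2
(- denotes ∞ / unreachable)

3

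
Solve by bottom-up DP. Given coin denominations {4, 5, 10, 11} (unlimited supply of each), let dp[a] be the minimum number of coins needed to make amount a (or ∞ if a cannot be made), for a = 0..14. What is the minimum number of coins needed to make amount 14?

 a  0  1  2  3  4  5  6  7  8  9 10 11 12 13 14
dp  0  -  -  -  1  1  -  -  2  2  1  1  3  3  2
(- denotes ∞ / unreachable)

2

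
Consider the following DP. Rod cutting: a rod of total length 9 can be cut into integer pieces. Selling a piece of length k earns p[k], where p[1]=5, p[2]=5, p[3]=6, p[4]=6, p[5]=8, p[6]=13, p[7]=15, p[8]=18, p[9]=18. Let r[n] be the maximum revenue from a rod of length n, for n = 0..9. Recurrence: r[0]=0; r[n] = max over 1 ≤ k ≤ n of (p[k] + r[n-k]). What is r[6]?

30

   n    0    1    2    3    4    5    6    7    8    9
r[n]    0    5   10   15   20   25   30   35   40   45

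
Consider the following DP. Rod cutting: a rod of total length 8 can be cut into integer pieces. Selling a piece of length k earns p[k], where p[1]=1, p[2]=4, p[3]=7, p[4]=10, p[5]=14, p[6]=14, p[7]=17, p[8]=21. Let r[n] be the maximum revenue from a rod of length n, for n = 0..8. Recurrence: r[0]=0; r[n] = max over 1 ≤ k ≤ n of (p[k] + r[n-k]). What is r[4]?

10

   n    0    1    2    3    4    5    6    7    8
r[n]    0    1    4    7   10   14   15   18   21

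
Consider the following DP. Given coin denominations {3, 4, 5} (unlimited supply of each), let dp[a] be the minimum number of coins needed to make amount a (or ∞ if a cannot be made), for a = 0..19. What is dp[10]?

 a  0  1  2  3  4  5  6  7  8  9 10 11 12 13 14 15 16 17 18 19
dp  0  -  -  1  1  1  2  2  2  2  2  3  3  3  3  3  4  4  4  4
(- denotes ∞ / unreachable)

2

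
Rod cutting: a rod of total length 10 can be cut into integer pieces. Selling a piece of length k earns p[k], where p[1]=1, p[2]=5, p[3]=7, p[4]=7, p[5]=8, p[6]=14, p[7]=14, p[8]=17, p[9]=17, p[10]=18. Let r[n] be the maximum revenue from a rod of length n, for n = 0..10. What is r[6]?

   n    0    1    2    3    4    5    6    7    8    9   10
r[n]    0    1    5    7   10   12   15   17   20   22   25

15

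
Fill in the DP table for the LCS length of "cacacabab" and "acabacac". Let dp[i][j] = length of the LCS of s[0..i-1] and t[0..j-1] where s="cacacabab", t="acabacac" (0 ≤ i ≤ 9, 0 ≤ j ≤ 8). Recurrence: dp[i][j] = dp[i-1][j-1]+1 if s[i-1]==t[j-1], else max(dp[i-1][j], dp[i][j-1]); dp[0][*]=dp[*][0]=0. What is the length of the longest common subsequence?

5

   ''  a  c  a  b  a  c  a  c
''  0  0  0  0  0  0  0  0  0
 c  0  0  1  1  1  1  1  1  1
 a  0  1  1  2  2  2  2  2  2
 c  0  1  2  2  2  2  3  3  3
 a  0  1  2  3  3  3  3  4  4
 c  0  1  2  3  3  3  4  4  5
 a  0  1  2  3  3  4  4  5  5
 b  0  1  2  3  4  4  4  5  5
 a  0  1  2  3  4  5  5  5  5
 b  0  1  2  3  4  5  5  5  5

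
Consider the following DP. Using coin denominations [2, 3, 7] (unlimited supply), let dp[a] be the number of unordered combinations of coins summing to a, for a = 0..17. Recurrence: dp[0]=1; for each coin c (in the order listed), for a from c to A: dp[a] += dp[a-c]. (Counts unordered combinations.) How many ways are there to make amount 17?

after  coin     0     1     2     3     4     5     6     7     8     9    10    11    12    13    14    15    16    17
          2     1     0     1     0     1     0     1     0     1     0     1     0     1     0     1     0     1     0
          3     1     0     1     1     1     1     2     1     2     2     2     2     3     2     3     3     3     3
          7     1     0     1     1     1     1     2     2     2     3     3     3     4     4     5     5     6     6

6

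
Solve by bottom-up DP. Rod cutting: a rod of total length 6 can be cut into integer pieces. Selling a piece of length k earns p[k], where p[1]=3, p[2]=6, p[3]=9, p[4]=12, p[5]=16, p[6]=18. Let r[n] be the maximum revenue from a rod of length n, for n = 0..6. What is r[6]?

19

   n    0    1    2    3    4    5    6
r[n]    0    3    6    9   12   16   19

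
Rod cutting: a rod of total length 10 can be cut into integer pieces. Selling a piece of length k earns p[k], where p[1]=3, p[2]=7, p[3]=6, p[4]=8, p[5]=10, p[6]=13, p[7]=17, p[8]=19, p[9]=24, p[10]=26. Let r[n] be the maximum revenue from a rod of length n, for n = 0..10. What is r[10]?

35

   n    0    1    2    3    4    5    6    7    8    9   10
r[n]    0    3    7   10   14   17   21   24   28   31   35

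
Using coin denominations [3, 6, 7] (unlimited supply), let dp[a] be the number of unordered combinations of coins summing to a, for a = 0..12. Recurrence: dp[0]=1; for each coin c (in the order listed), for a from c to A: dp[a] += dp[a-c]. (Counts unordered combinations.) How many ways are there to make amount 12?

after  coin     0     1     2     3     4     5     6     7     8     9    10    11    12
          3     1     0     0     1     0     0     1     0     0     1     0     0     1
          6     1     0     0     1     0     0     2     0     0     2     0     0     3
          7     1     0     0     1     0     0     2     1     0     2     1     0     3

3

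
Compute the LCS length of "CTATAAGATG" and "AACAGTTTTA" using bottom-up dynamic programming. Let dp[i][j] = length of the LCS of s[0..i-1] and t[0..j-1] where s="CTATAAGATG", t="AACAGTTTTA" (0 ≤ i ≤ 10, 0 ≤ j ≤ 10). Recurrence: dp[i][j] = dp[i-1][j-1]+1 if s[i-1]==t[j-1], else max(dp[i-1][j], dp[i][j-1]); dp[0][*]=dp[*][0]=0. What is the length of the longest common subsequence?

   ''  A  A  C  A  G  T  T  T  T  A
''  0  0  0  0  0  0  0  0  0  0  0
 C  0  0  0  1  1  1  1  1  1  1  1
 T  0  0  0  1  1  1  2  2  2  2  2
 A  0  1  1  1  2  2  2  2  2  2  3
 T  0  1  1  1  2  2  3  3  3  3  3
 A  0  1  2  2  2  2  3  3  3  3  4
 A  0  1  2  2  3  3  3  3  3  3  4
 G  0  1  2  2  3  4  4  4  4  4  4
 A  0  1  2  2  3  4  4  4  4  4  5
 T  0  1  2  2  3  4  5  5  5  5  5
 G  0  1  2  2  3  4  5  5  5  5  5

5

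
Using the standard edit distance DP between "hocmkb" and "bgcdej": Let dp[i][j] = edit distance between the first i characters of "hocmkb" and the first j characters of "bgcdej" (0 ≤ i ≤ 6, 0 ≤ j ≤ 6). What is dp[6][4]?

   ''  b  g  c  d  e  j
''  0  1  2  3  4  5  6
 h  1  1  2  3  4  5  6
 o  2  2  2  3  4  5  6
 c  3  3  3  2  3  4  5
 m  4  4  4  3  3  4  5
 k  5  5  5  4  4  4  5
 b  6  5  6  5  5  5  5

5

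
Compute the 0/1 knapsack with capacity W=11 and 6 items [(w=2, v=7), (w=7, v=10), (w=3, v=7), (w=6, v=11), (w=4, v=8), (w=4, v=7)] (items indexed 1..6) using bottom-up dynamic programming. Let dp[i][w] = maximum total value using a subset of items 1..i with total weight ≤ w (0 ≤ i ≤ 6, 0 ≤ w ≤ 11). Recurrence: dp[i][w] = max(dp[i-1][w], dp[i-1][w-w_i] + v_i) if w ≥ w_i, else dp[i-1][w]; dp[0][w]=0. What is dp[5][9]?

22

i\w   0   1   2   3   4   5   6   7   8   9  10  11
  0   0   0   0   0   0   0   0   0   0   0   0   0
  1   0   0   7   7   7   7   7   7   7   7   7   7
  2   0   0   7   7   7   7   7  10  10  17  17  17
  3   0   0   7   7   7  14  14  14  14  17  17  17
  4   0   0   7   7   7  14  14  14  18  18  18  25
  5   0   0   7   7   8  14  15  15  18  22  22  25
  6   0   0   7   7   8  14  15  15  18  22  22  25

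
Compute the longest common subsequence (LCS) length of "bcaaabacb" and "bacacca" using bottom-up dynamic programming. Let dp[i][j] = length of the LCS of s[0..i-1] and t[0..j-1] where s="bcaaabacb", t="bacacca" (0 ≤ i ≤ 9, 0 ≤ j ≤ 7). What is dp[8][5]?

4

   ''  b  a  c  a  c  c  a
''  0  0  0  0  0  0  0  0
 b  0  1  1  1  1  1  1  1
 c  0  1  1  2  2  2  2  2
 a  0  1  2  2  3  3  3  3
 a  0  1  2  2  3  3  3  4
 a  0  1  2  2  3  3  3  4
 b  0  1  2  2  3  3  3  4
 a  0  1  2  2  3  3  3  4
 c  0  1  2  3  3  4  4  4
 b  0  1  2  3  3  4  4  4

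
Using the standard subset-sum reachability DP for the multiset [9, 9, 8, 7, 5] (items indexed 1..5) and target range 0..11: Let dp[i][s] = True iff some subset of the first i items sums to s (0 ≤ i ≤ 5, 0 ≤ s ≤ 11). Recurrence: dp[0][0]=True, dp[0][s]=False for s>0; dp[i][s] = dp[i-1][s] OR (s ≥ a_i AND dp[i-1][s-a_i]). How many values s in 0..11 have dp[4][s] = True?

4

i\s   0   1   2   3   4   5   6   7   8   9  10  11
  0   T   F   F   F   F   F   F   F   F   F   F   F
  1   T   F   F   F   F   F   F   F   F   T   F   F
  2   T   F   F   F   F   F   F   F   F   T   F   F
  3   T   F   F   F   F   F   F   F   T   T   F   F
  4   T   F   F   F   F   F   F   T   T   T   F   F
  5   T   F   F   F   F   T   F   T   T   T   F   F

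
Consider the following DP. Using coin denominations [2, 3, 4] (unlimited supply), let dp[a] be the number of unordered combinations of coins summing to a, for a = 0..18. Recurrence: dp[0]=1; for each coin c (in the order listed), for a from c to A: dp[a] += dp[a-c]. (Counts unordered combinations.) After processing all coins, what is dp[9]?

after  coin     0     1     2     3     4     5     6     7     8     9    10    11    12    13    14    15    16    17    18
          2     1     0     1     0     1     0     1     0     1     0     1     0     1     0     1     0     1     0     1
          3     1     0     1     1     1     1     2     1     2     2     2     2     3     2     3     3     3     3     4
          4     1     0     1     1     2     1     3     2     4     3     5     4     7     5     8     7    10     8    12

3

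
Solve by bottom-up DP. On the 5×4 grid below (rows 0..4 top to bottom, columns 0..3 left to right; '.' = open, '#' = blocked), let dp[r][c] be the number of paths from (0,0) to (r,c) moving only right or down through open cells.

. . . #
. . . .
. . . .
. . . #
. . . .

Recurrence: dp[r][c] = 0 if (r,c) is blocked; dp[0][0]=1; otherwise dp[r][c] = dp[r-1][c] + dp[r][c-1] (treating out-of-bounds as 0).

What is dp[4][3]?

15

r\c   0   1   2   3
  0   1   1   1   0
  1   1   2   3   3
  2   1   3   6   9
  3   1   4  10   0
  4   1   5  15  15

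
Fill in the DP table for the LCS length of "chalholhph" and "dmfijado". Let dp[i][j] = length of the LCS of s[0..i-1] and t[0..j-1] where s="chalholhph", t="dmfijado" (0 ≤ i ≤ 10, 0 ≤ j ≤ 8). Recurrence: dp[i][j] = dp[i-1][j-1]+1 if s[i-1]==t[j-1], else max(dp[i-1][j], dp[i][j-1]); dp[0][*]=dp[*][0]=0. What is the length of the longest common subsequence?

   ''  d  m  f  i  j  a  d  o
''  0  0  0  0  0  0  0  0  0
 c  0  0  0  0  0  0  0  0  0
 h  0  0  0  0  0  0  0  0  0
 a  0  0  0  0  0  0  1  1  1
 l  0  0  0  0  0  0  1  1  1
 h  0  0  0  0  0  0  1  1  1
 o  0  0  0  0  0  0  1  1  2
 l  0  0  0  0  0  0  1  1  2
 h  0  0  0  0  0  0  1  1  2
 p  0  0  0  0  0  0  1  1  2
 h  0  0  0  0  0  0  1  1  2

2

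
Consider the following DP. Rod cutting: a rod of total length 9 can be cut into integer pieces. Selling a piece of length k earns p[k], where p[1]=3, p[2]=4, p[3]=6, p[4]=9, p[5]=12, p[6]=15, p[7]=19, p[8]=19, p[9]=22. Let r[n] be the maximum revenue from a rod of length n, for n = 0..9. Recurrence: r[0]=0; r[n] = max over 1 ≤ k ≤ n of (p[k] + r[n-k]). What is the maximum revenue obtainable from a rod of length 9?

   n    0    1    2    3    4    5    6    7    8    9
r[n]    0    3    6    9   12   15   18   21   24   27

27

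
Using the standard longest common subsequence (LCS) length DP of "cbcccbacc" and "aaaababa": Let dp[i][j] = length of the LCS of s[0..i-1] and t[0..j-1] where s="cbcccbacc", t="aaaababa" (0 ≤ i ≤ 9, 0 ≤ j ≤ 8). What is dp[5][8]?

   ''  a  a  a  a  b  a  b  a
''  0  0  0  0  0  0  0  0  0
 c  0  0  0  0  0  0  0  0  0
 b  0  0  0  0  0  1  1  1  1
 c  0  0  0  0  0  1  1  1  1
 c  0  0  0  0  0  1  1  1  1
 c  0  0  0  0  0  1  1  1  1
 b  0  0  0  0  0  1  1  2  2
 a  0  1  1  1  1  1  2  2  3
 c  0  1  1  1  1  1  2  2  3
 c  0  1  1  1  1  1  2  2  3

1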